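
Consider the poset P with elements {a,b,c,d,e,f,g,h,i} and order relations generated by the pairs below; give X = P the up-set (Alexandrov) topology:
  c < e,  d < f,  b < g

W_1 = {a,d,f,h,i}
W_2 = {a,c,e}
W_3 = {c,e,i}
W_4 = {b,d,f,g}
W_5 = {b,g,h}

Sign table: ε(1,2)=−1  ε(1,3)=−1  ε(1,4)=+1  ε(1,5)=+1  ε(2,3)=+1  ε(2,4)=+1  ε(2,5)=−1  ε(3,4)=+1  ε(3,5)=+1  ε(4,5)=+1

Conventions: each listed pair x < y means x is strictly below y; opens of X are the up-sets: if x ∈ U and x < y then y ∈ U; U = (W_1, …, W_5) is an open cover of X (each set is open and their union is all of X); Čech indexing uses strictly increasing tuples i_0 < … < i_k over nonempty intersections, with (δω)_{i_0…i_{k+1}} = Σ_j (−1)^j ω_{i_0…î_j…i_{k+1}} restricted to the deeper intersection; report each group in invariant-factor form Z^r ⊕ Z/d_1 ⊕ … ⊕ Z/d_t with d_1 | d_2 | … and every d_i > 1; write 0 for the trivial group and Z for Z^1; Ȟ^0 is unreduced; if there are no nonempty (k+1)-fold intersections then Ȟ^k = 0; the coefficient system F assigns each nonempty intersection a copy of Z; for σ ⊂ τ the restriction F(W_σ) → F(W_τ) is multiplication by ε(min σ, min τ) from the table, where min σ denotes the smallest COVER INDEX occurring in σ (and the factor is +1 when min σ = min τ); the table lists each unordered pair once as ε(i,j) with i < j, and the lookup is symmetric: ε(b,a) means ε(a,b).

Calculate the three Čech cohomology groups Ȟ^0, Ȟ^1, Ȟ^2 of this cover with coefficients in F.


Ȟ^0 = Z, Ȟ^1 = Z^2, Ȟ^2 = 0

intersection data:
  W12={a} W13={i} W14={d,f} W15={h} W23={c,e} W45={b,g}
C dims 5,6; δ0: rk 4, SNF 1^4
Ȟ^0 = (5 − 4) − 0 = 1, so Ȟ^0 ≅ Z
Ȟ^1 = (6 − 0) − 4 = 2, so Ȟ^1 ≅ Z^2
Ȟ^2 = (0 − 0) − 0 = 0, so Ȟ^2 ≅ 0


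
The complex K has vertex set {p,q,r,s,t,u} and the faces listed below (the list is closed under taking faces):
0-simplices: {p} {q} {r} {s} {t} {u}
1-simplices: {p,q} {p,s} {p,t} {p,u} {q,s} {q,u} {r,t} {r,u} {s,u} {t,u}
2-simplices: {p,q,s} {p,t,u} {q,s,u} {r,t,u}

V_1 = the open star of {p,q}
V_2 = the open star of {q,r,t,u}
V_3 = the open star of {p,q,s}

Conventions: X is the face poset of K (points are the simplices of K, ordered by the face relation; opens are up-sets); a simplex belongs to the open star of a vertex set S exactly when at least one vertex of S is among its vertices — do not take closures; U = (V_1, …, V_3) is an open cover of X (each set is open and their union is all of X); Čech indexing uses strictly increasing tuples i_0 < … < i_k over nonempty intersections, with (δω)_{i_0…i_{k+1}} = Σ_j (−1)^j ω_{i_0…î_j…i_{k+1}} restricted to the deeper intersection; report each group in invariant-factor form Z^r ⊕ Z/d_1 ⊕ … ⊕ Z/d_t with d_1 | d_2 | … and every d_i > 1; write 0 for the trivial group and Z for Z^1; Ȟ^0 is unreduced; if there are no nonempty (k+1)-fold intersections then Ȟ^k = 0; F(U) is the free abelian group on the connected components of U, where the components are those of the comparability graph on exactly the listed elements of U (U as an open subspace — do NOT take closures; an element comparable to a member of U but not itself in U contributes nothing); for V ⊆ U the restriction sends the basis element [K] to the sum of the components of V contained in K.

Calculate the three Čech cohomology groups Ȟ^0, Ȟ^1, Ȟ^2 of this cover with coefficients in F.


Ȟ^0 ≅ Z, Ȟ^1 ≅ Z and Ȟ^2 ≅ 0

cover nerve:
  V1={{p},{q},{p,q},{p,s},{p,t},{p,u},{q,s},{q,u},{p,q,s},{p,t,u},{q,s,u}} V2={{q},{r},{t},{u},{p,q},{p,t},{p,u},{q,s},{q,u},{r,t},{r,u},{s,u},{t,u},{p,q,s},{p,t,u},{q,s,u},{r,t,u}} V3={{p},{q},{s},{p,q},{p,s},{p,t},{p,u},{q,s},{q,u},{s,u},{p,q,s},{p,t,u},{q,s,u}}
  V12={{q},{p,q},{p,t},{p,u},{q,s},{q,u},{p,q,s},{p,t,u},{q,s,u}} V13={{p},{q},{p,q},{p,s},{p,t},{p,u},{q,s},{q,u},{p,q,s},{p,t,u},{q,s,u}} V23={{q},{p,q},{p,t},{p,u},{q,s},{q,u},{s,u},{p,q,s},{p,t,u},{q,s,u}}
  V123={{q},{p,q},{p,t},{p,u},{q,s},{q,u},{p,q,s},{p,t,u},{q,s,u}}
components per intersection:
  V1: {{p},{q},{p,q},{p,s},{p,t},{p,u},{q,s},{q,u},{p,q,s},{p,t,u},{q,s,u}}
  V2: {{q},{r},{t},{u},{p,q},{p,t},{p,u},{q,s},{q,u},{r,t},{r,u},{s,u},{t,u},{p,q,s},{p,t,u},{q,s,u},{r,t,u}}
  V3: {{p},{q},{s},{p,q},{p,s},{p,t},{p,u},{q,s},{q,u},{s,u},{p,q,s},{p,t,u},{q,s,u}}
  V12: {{q},{p,q},{q,s},{q,u},{p,q,s},{q,s,u}} {{p,t},{p,u},{p,t,u}}
  V13: {{p},{q},{p,q},{p,s},{p,t},{p,u},{q,s},{q,u},{p,q,s},{p,t,u},{q,s,u}}
  V23: {{q},{p,q},{q,s},{q,u},{s,u},{p,q,s},{q,s,u}} {{p,t},{p,u},{p,t,u}}
  V123: {{q},{p,q},{q,s},{q,u},{p,q,s},{q,s,u}} {{p,t},{p,u},{p,t,u}}
C dims 3,5,2; δ0: rk 2, SNF 1^2; δ1: rk 2, SNF 1^2
Ȟ^0: (3−2)−0=1 ⇒ Z
Ȟ^1: (5−2)−2=1 ⇒ Z
Ȟ^2: (2−0)−2=0 ⇒ 0


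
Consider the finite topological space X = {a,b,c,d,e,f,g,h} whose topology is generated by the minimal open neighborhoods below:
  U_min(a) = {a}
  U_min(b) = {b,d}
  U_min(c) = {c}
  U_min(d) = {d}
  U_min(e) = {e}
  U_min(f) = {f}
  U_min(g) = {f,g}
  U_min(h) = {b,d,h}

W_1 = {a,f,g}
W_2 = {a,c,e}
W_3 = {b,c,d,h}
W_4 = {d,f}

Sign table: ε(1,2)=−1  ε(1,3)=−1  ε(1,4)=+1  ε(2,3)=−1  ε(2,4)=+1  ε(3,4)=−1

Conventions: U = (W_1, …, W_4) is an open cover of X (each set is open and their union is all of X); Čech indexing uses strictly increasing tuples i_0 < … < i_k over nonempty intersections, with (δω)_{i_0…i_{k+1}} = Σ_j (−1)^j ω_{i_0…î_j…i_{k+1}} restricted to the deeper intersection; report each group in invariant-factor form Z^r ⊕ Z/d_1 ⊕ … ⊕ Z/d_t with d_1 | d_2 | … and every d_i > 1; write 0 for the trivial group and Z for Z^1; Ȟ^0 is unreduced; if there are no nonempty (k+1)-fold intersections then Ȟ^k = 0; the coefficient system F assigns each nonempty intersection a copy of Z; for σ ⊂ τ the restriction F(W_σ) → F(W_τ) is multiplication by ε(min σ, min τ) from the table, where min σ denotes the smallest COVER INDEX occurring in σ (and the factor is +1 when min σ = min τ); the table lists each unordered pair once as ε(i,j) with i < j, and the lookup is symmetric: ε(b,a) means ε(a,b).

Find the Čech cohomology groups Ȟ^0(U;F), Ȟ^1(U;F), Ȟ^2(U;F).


Ȟ^0 ≅ 0; Ȟ^1 ≅ Z/2; Ȟ^2 ≅ 0

nonempty overlaps:
  W12={a} W14={f} W23={c} W34={d}
C dims 4,4; δ0: rk 4, SNF 1^3·2
degree 0: 4−4−0 = 0 → Ȟ^0 ≅ 0
degree 1: 4−0−4 = 0 plus torsion [2] → Ȟ^1 ≅ Z/2
degree 2: 0−0−0 = 0 → Ȟ^2 ≅ 0


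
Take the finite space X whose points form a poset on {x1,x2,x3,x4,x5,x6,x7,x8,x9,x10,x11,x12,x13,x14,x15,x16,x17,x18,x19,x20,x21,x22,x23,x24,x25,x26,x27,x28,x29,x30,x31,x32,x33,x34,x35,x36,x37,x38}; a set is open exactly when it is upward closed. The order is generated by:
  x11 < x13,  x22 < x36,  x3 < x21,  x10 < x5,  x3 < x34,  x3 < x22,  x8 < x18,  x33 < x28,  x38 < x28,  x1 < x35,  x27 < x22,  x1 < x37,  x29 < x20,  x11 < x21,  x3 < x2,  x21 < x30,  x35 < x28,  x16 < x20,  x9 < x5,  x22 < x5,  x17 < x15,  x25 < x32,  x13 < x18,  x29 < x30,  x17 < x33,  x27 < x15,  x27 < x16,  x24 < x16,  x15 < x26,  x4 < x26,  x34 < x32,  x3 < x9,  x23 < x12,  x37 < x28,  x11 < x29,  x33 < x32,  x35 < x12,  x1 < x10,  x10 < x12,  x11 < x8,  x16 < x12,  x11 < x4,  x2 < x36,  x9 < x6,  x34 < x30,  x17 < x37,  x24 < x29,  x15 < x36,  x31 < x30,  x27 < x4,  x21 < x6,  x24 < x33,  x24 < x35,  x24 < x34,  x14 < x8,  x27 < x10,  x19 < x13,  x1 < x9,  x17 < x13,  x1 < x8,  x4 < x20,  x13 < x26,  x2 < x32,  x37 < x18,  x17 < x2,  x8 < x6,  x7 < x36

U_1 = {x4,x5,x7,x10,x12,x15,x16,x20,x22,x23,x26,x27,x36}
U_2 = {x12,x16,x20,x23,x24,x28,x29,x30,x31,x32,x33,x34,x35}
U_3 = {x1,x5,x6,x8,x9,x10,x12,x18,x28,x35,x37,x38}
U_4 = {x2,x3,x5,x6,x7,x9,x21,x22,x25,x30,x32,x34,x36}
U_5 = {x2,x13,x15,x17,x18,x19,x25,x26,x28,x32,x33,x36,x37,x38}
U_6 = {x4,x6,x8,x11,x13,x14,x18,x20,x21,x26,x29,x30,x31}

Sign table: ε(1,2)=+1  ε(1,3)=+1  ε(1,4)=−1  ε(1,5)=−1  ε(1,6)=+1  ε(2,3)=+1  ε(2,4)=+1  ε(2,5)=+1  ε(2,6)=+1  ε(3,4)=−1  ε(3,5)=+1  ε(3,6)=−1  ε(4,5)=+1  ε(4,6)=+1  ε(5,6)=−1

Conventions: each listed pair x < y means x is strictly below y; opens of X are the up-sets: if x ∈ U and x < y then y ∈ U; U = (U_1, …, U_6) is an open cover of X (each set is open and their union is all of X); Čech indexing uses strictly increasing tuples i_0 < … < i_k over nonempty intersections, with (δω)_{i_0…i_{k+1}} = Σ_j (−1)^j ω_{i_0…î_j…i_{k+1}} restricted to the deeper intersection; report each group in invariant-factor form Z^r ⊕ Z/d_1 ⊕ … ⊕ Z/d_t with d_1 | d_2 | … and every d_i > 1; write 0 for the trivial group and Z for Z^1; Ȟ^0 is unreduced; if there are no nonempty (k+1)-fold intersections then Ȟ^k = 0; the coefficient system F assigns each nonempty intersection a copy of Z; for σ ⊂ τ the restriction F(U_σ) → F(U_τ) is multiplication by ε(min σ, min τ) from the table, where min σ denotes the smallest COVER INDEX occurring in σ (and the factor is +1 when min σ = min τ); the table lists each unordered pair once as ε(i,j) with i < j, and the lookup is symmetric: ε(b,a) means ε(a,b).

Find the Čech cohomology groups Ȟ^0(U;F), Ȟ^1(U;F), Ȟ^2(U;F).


Ȟ^0 ≅ 0, Ȟ^1 ≅ Z/2 and Ȟ^2 ≅ Z

nerve of the cover:
  U12={x12,x16,x20,x23} U13={x5,x10,x12} U14={x5,x7,x22,x36} U15={x15,x26,x36} U16={x4,x20,x26} U23={x12,x28,x35} U24={x30,x32,x34} U25={x28,x32,x33} U26={x20,x29,x30,x31} U34={x5,x6,x9} U35={x18,x28,x37,x38} U36={x6,x8,x18} U45={x2,x25,x32,x36} U46={x6,x21,x30} U56={x13,x18,x26}
  U123={x12} U126={x20} U134={x5} U145={x36} U156={x26} U235={x28} U245={x32} U246={x30} U346={x6} U356={x18}
C dims 6,15,10; δ0: rk 6, SNF 1^5·2; δ1: rk 9, SNF 1^9
Ȟ^0 = (6 − 6) − 0 = 0, so Ȟ^0 ≅ 0
Ȟ^1 = (15 − 9) − 6 = 0 plus torsion [2], so Ȟ^1 ≅ Z/2
Ȟ^2 = (10 − 0) − 9 = 1, so Ȟ^2 ≅ Z


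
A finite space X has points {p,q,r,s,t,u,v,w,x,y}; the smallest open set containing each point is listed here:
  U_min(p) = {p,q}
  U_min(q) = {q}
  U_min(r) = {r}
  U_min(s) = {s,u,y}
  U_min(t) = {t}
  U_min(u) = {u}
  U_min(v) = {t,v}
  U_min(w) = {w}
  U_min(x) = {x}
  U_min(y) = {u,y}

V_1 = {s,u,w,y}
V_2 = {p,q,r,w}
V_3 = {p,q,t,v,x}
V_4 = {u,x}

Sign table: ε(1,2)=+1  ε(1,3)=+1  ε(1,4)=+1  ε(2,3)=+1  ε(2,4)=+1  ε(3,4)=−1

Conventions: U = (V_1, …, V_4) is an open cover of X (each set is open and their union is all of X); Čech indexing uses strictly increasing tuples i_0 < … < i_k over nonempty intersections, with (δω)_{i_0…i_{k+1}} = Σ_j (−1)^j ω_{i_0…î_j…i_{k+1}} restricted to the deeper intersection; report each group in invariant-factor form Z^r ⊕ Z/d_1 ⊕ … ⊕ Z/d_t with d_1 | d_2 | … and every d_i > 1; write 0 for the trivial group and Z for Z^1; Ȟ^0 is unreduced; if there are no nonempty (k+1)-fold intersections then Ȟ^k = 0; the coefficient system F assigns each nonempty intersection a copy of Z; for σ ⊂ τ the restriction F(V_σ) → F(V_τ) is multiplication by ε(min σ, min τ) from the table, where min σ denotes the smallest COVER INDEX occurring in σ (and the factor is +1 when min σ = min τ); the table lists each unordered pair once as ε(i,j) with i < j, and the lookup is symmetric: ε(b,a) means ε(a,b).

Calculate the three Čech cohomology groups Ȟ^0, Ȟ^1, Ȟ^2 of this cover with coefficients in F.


nonempty overlaps:
  V12={w} V14={u} V23={p,q} V34={x}
C dims 4,4; δ0: rk 4, SNF 1^3·2
degree 0: 4−4−0 = 0 → Ȟ^0 ≅ 0
degree 1: 4−0−4 = 0 plus torsion [2] → Ȟ^1 ≅ Z/2
degree 2: 0−0−0 = 0 → Ȟ^2 ≅ 0

Ȟ^0 = 0; Ȟ^1 = Z/2; Ȟ^2 = 0


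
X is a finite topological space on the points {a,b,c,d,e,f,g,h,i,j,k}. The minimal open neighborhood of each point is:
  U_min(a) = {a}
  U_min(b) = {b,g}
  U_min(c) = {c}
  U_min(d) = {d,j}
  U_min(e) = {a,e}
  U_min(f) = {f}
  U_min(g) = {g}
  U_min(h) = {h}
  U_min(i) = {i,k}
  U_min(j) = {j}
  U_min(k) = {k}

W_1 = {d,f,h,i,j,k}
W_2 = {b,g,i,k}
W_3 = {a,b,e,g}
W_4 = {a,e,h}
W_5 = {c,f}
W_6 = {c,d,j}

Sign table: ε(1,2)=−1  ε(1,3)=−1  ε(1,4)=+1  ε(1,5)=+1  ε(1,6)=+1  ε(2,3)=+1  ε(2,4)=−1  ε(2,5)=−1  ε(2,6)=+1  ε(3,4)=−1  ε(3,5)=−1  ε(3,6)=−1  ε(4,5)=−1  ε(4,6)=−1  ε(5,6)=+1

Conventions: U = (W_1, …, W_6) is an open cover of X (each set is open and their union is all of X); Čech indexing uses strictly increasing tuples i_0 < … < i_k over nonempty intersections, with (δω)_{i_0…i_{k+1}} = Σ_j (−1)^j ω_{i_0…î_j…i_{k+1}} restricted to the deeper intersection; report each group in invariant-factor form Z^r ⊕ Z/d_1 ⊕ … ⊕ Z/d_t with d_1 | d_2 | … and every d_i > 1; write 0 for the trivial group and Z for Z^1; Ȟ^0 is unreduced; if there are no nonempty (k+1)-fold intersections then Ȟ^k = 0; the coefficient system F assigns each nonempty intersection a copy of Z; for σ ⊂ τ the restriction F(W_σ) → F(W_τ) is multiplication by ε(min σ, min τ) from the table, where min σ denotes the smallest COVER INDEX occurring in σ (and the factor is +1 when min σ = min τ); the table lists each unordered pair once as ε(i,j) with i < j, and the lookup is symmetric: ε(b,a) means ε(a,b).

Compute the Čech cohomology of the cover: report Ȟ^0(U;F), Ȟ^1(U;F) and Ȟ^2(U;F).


intersection data:
  W12={i,k} W14={h} W15={f} W16={d,j} W23={b,g} W34={a,e} W56={c}
C dims 6,7; δ0: rk 5, SNF 1^5
Ȟ^0 = (6 − 5) − 0 = 1, so Ȟ^0 ≅ Z
Ȟ^1 = (7 − 0) − 5 = 2, so Ȟ^1 ≅ Z^2
Ȟ^2 = (0 − 0) − 0 = 0, so Ȟ^2 ≅ 0

Ȟ^0(U;F) ≅ Z, Ȟ^1(U;F) ≅ Z^2, Ȟ^2(U;F) ≅ 0


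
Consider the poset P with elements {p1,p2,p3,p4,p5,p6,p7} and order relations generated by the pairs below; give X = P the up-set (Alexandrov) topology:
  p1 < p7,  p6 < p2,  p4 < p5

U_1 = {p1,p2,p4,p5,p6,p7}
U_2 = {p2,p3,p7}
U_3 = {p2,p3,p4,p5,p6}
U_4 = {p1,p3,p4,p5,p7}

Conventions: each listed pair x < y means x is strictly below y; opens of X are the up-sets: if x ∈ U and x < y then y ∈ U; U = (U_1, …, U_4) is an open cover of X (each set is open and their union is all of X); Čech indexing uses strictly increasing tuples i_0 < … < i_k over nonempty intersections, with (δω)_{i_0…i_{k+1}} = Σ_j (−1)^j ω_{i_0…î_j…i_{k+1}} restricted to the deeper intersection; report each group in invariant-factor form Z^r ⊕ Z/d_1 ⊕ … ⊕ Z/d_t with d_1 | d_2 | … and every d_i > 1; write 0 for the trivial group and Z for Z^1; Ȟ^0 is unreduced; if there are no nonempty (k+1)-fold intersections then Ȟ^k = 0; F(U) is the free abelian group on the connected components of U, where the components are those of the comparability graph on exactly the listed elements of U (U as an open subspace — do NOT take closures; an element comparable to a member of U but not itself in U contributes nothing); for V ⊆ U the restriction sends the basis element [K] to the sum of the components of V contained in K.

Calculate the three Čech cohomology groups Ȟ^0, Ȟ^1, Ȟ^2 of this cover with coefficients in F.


Ȟ^0 = Z^4, Ȟ^1 = 0, Ȟ^2 = 0

nonempty overlaps:
  U12={p2,p7} U13={p2,p4,p5,p6} U14={p1,p4,p5,p7} U23={p2,p3} U24={p3,p7} U34={p3,p4,p5}
  U123={p2} U124={p7} U134={p4,p5} U234={p3}
components per intersection:
  U1: {p1,p7} {p2,p6} {p4,p5}
  U2: {p2} {p3} {p7}
  U3: {p2,p6} {p3} {p4,p5}
  U4: {p1,p7} {p3} {p4,p5}
  U12: {p2} {p7}
  U13: {p2,p6} {p4,p5}
  U14: {p1,p7} {p4,p5}
  U23: {p2} {p3}
  U24: {p3} {p7}
  U34: {p3} {p4,p5}
  U123: {p2}
  U124: {p7}
  U134: {p4,p5}
  U234: {p3}
C dims 12,12,4; δ0: rk 8, SNF 1^8; δ1: rk 4, SNF 1^4
degree 0: 12−8−0 = 4 → Ȟ^0 ≅ Z^4
degree 1: 12−4−8 = 0 → Ȟ^1 ≅ 0
degree 2: 4−0−4 = 0 → Ȟ^2 ≅ 0


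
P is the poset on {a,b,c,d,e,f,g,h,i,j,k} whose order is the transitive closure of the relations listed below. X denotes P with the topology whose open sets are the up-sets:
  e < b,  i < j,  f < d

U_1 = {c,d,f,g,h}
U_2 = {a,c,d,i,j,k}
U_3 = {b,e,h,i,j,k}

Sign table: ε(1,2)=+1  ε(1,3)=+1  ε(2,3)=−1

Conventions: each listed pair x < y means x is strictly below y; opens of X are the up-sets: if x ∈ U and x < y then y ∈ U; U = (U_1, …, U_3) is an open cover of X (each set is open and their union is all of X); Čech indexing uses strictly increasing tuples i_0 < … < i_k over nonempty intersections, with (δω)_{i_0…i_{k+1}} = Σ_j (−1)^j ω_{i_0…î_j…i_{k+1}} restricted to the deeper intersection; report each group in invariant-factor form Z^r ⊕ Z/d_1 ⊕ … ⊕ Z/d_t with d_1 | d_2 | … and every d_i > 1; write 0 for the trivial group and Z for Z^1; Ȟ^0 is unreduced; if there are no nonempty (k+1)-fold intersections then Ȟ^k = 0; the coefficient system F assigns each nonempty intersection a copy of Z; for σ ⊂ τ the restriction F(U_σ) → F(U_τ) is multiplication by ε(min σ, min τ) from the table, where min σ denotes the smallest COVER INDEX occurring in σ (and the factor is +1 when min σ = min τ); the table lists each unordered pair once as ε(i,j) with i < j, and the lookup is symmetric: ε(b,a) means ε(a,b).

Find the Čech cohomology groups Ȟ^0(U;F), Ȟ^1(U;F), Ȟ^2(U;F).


Ȟ^0 ≅ 0, Ȟ^1 ≅ Z/2, Ȟ^2 ≅ 0

nerve simplices:
  U12={c,d} U13={h} U23={i,j,k}
C dims 3,3; δ0: rk 3, SNF 1^2·2
degree 0: 3−3−0 = 0 → Ȟ^0 ≅ 0
degree 1: 3−0−3 = 0 plus torsion [2] → Ȟ^1 ≅ Z/2
degree 2: 0−0−0 = 0 → Ȟ^2 ≅ 0


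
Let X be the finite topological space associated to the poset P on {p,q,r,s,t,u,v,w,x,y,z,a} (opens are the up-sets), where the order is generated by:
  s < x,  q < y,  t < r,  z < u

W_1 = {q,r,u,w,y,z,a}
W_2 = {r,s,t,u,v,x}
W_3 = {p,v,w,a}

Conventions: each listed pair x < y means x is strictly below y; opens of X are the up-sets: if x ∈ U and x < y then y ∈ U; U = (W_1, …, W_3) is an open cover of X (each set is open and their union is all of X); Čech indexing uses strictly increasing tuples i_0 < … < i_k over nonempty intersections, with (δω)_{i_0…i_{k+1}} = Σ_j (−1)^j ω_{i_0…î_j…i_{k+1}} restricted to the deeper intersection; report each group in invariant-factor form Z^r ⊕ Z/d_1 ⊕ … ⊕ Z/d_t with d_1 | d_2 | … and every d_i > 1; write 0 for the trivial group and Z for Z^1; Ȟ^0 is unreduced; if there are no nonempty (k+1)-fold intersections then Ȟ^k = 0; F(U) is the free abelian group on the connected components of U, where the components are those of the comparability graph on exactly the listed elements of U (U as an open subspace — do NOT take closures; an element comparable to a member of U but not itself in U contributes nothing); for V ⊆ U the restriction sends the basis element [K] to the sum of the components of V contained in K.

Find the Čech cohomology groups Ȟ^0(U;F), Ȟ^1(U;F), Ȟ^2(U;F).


nerve of the cover:
  W12={r,u} W13={w,a} W23={v}
components per intersection:
  W1: {q,y} {r} {u,z} {w} {a}
  W2: {r,t} {s,x} {u} {v}
  W3: {p} {v} {w} {a}
  W12: {r} {u}
  W13: {w} {a}
  W23: {v}
C dims 13,5; δ0: rk 5, SNF 1^5
Ȟ^0 = (13 − 5) − 0 = 8, so Ȟ^0 ≅ Z^8
Ȟ^1 = (5 − 0) − 5 = 0, so Ȟ^1 ≅ 0
Ȟ^2 = (0 − 0) − 0 = 0, so Ȟ^2 ≅ 0

Ȟ^0 = Z^8, Ȟ^1 = 0, Ȟ^2 = 0


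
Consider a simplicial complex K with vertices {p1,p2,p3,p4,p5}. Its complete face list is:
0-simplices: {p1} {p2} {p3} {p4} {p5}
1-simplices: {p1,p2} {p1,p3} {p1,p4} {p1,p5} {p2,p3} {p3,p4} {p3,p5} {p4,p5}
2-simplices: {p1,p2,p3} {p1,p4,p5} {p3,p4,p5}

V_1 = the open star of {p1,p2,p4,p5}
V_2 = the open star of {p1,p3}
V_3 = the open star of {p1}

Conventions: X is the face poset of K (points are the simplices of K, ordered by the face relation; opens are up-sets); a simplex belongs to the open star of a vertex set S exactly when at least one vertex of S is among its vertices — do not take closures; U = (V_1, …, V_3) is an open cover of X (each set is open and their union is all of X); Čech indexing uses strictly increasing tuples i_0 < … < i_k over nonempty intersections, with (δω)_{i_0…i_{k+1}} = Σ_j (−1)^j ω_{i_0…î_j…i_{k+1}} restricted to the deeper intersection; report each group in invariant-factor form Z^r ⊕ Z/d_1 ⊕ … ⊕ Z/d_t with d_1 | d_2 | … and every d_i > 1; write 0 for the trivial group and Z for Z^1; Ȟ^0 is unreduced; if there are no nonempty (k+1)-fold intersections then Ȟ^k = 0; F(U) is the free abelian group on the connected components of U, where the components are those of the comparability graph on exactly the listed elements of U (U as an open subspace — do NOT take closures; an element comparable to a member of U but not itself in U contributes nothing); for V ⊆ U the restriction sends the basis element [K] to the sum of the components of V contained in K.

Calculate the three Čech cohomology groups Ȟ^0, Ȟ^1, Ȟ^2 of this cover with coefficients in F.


nerve of the cover:
  V1={{p1},{p2},{p4},{p5},{p1,p2},{p1,p3},{p1,p4},{p1,p5},{p2,p3},{p3,p4},{p3,p5},{p4,p5},{p1,p2,p3},{p1,p4,p5},{p3,p4,p5}} V2={{p1},{p3},{p1,p2},{p1,p3},{p1,p4},{p1,p5},{p2,p3},{p3,p4},{p3,p5},{p1,p2,p3},{p1,p4,p5},{p3,p4,p5}} V3={{p1},{p1,p2},{p1,p3},{p1,p4},{p1,p5},{p1,p2,p3},{p1,p4,p5}}
  V12={{p1},{p1,p2},{p1,p3},{p1,p4},{p1,p5},{p2,p3},{p3,p4},{p3,p5},{p1,p2,p3},{p1,p4,p5},{p3,p4,p5}} V13={{p1},{p1,p2},{p1,p3},{p1,p4},{p1,p5},{p1,p2,p3},{p1,p4,p5}} V23={{p1},{p1,p2},{p1,p3},{p1,p4},{p1,p5},{p1,p2,p3},{p1,p4,p5}}
  V123={{p1},{p1,p2},{p1,p3},{p1,p4},{p1,p5},{p1,p2,p3},{p1,p4,p5}}
components per intersection:
  V1: {{p1},{p2},{p4},{p5},{p1,p2},{p1,p3},{p1,p4},{p1,p5},{p2,p3},{p3,p4},{p3,p5},{p4,p5},{p1,p2,p3},{p1,p4,p5},{p3,p4,p5}}
  V2: {{p1},{p3},{p1,p2},{p1,p3},{p1,p4},{p1,p5},{p2,p3},{p3,p4},{p3,p5},{p1,p2,p3},{p1,p4,p5},{p3,p4,p5}}
  V3: {{p1},{p1,p2},{p1,p3},{p1,p4},{p1,p5},{p1,p2,p3},{p1,p4,p5}}
  V12: {{p1},{p1,p2},{p1,p3},{p1,p4},{p1,p5},{p2,p3},{p1,p2,p3},{p1,p4,p5}} {{p3,p4},{p3,p5},{p3,p4,p5}}
  V13: {{p1},{p1,p2},{p1,p3},{p1,p4},{p1,p5},{p1,p2,p3},{p1,p4,p5}}
  V23: {{p1},{p1,p2},{p1,p3},{p1,p4},{p1,p5},{p1,p2,p3},{p1,p4,p5}}
  V123: {{p1},{p1,p2},{p1,p3},{p1,p4},{p1,p5},{p1,p2,p3},{p1,p4,p5}}
C dims 3,4,1; δ0: rk 2, SNF 1^2; δ1: rk 1, SNF 1^1
Ȟ^0 = (3 − 2) − 0 = 1, so Ȟ^0 ≅ Z
Ȟ^1 = (4 − 1) − 2 = 1, so Ȟ^1 ≅ Z
Ȟ^2 = (1 − 0) − 1 = 0, so Ȟ^2 ≅ 0

Ȟ^0 ≅ Z, Ȟ^1 ≅ Z and Ȟ^2 ≅ 0


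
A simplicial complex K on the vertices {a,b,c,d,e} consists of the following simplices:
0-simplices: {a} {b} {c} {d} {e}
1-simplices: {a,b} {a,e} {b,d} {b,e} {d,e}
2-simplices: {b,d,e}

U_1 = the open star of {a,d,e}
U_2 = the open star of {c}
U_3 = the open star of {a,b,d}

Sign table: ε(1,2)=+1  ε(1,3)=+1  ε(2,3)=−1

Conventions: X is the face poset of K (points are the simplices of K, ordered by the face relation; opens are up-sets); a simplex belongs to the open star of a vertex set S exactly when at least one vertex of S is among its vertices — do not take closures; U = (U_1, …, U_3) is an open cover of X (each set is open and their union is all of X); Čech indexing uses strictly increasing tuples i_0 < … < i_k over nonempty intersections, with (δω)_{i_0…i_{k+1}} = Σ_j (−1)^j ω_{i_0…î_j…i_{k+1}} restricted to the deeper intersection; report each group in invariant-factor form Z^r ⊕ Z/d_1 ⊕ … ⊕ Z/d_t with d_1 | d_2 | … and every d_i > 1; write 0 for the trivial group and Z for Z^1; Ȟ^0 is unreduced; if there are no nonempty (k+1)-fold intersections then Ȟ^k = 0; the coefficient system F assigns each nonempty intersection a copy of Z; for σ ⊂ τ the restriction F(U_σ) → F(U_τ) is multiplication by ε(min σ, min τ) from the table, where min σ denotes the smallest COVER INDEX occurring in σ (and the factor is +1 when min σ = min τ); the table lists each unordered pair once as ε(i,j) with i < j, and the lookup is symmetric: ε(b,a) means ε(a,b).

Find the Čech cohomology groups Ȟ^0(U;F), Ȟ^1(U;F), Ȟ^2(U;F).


nerve simplices:
  U1={{a},{d},{e},{a,b},{a,e},{b,d},{b,e},{d,e},{b,d,e}} U2={{c}} U3={{a},{b},{d},{a,b},{a,e},{b,d},{b,e},{d,e},{b,d,e}}
  U13={{a},{d},{a,b},{a,e},{b,d},{b,e},{d,e},{b,d,e}}
C dims 3,1; δ0: rk 1, SNF 1^1
degree 0: 3−1−0 = 2 → Ȟ^0 ≅ Z^2
degree 1: 1−0−1 = 0 → Ȟ^1 ≅ 0
degree 2: 0−0−0 = 0 → Ȟ^2 ≅ 0

Ȟ^0(U;F) ≅ Z^2; Ȟ^1(U;F) ≅ 0; Ȟ^2(U;F) ≅ 0


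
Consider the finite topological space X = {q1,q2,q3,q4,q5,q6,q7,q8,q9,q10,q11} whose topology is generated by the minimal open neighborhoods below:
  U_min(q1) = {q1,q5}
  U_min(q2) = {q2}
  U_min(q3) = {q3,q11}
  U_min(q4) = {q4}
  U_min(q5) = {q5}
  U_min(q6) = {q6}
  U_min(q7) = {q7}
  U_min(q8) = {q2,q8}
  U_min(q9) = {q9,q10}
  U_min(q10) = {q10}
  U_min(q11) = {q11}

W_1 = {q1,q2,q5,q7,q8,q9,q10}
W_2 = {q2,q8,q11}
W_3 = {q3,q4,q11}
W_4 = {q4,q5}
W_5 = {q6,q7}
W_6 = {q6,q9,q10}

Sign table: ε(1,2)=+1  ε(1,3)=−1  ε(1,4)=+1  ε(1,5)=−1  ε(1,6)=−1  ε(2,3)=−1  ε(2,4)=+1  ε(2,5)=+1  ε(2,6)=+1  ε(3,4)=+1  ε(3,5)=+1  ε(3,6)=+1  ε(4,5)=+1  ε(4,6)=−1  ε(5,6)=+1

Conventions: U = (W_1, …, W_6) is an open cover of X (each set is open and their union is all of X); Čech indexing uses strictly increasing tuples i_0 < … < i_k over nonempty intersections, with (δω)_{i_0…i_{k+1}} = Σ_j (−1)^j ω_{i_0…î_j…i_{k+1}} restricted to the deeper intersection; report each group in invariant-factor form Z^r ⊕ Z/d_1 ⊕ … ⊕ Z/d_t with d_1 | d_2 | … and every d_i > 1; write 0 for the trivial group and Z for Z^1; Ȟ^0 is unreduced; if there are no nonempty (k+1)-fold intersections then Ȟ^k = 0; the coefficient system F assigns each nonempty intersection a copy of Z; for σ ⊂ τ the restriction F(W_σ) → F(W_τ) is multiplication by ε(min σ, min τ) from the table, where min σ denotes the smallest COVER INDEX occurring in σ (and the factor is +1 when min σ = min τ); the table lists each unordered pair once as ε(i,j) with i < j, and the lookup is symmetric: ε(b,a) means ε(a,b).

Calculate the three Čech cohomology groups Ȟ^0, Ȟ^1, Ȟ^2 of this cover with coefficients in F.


nonempty intersections:
  W12={q2,q8} W14={q5} W15={q7} W16={q9,q10} W23={q11} W34={q4} W56={q6}
C dims 6,7; δ0: rk 6, SNF 1^5·2
Ȟ^0: (6−6)−0=0 ⇒ 0
Ȟ^1: (7−0)−6=1 plus torsion [2] ⇒ Z ⊕ Z/2
Ȟ^2: (0−0)−0=0 ⇒ 0

Ȟ^0 ≅ 0, Ȟ^1 ≅ Z ⊕ Z/2 and Ȟ^2 ≅ 0


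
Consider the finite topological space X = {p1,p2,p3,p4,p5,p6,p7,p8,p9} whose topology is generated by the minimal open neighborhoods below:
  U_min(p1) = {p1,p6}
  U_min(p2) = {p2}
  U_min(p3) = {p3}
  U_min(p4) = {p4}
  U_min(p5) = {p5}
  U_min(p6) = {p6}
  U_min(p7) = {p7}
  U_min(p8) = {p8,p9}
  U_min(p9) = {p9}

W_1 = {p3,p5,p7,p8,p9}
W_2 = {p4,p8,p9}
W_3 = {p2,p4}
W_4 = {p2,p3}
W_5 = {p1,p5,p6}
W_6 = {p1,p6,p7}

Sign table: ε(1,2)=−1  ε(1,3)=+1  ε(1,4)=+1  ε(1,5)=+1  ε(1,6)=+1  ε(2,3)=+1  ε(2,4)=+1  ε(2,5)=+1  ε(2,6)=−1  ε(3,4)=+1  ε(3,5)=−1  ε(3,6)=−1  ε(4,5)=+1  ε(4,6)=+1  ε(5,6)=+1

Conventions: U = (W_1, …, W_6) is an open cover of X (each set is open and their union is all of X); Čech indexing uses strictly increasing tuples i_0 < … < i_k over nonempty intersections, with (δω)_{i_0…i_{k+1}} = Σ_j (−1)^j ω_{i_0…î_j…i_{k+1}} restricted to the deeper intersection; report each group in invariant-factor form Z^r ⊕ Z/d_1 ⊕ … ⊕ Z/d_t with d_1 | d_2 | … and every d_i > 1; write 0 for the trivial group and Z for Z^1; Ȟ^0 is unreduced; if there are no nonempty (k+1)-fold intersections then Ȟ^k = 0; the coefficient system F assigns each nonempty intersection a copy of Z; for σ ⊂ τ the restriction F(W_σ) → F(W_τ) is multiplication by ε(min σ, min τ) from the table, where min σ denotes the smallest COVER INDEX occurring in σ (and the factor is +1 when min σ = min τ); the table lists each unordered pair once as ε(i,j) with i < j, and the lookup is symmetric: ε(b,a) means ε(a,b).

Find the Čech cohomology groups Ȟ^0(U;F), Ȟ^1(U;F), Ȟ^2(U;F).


intersection data:
  W12={p8,p9} W14={p3} W15={p5} W16={p7} W23={p4} W34={p2} W56={p1,p6}
C dims 6,7; δ0: rk 6, SNF 1^5·2
Ȟ^0 = (6 − 6) − 0 = 0, so Ȟ^0 ≅ 0
Ȟ^1 = (7 − 0) − 6 = 1 plus torsion [2], so Ȟ^1 ≅ Z ⊕ Z/2
Ȟ^2 = (0 − 0) − 0 = 0, so Ȟ^2 ≅ 0

Ȟ^0 = 0; Ȟ^1 = Z ⊕ Z/2; Ȟ^2 = 0


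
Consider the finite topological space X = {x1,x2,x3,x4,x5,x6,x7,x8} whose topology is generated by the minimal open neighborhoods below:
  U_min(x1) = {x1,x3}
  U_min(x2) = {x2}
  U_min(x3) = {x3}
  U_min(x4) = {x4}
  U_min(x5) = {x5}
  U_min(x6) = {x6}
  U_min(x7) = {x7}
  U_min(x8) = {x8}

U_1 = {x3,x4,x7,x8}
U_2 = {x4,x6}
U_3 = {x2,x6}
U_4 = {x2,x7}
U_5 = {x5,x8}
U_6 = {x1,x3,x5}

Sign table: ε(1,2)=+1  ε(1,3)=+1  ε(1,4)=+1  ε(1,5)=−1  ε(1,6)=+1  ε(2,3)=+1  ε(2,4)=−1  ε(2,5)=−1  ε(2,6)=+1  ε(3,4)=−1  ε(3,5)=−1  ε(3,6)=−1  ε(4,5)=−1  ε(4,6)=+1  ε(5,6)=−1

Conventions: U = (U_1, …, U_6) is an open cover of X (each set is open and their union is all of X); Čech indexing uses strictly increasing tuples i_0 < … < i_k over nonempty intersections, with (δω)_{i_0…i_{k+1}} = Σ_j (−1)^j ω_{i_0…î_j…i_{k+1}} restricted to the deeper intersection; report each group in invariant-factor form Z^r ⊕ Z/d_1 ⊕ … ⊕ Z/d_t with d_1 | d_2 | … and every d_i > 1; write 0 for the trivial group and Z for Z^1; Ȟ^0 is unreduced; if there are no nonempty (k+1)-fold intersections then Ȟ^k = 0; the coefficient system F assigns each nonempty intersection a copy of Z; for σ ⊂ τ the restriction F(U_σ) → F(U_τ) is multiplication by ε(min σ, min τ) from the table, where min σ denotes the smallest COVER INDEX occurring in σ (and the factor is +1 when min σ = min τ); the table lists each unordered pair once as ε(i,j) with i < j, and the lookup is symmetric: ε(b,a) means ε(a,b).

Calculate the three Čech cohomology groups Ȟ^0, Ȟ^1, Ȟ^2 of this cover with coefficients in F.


nonempty overlaps:
  U12={x4} U14={x7} U15={x8} U16={x3} U23={x6} U34={x2} U56={x5}
C dims 6,7; δ0: rk 6, SNF 1^5·2
degree 0: 6−6−0 = 0 → Ȟ^0 ≅ 0
degree 1: 7−0−6 = 1 plus torsion [2] → Ȟ^1 ≅ Z ⊕ Z/2
degree 2: 0−0−0 = 0 → Ȟ^2 ≅ 0

Ȟ^0 = 0, Ȟ^1 = Z ⊕ Z/2, Ȟ^2 = 0


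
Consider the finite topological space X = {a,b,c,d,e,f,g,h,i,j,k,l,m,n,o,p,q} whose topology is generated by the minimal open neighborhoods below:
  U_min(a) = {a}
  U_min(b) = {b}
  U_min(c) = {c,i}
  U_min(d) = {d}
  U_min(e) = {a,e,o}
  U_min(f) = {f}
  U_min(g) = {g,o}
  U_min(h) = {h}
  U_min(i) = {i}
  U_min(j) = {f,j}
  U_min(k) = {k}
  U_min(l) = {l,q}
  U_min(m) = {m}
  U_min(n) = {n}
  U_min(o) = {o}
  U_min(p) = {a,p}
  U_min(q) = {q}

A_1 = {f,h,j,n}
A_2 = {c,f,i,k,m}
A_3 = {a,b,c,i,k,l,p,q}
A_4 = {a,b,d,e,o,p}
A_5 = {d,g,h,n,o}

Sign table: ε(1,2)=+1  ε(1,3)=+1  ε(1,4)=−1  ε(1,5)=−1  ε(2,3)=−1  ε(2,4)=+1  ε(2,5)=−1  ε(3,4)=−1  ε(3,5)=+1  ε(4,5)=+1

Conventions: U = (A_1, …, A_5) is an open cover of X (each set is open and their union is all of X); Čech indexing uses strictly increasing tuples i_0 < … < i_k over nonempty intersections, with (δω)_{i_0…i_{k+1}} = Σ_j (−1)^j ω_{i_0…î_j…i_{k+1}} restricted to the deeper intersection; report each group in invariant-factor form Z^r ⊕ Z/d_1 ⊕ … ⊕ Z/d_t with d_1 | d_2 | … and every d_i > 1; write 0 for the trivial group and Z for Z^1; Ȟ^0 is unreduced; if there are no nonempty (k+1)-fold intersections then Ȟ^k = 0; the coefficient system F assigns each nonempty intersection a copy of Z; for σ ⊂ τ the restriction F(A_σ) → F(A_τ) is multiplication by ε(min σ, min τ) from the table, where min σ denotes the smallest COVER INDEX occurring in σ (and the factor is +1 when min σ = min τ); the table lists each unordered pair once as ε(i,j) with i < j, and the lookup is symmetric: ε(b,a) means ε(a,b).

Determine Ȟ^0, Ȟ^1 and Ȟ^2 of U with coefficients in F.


cover nerve:
  A12={f} A15={h,n} A23={c,i,k} A34={a,b,p} A45={d,o}
C dims 5,5; δ0: rk 5, SNF 1^4·2
Ȟ^0: (5−5)−0=0 ⇒ 0
Ȟ^1: (5−0)−5=0 plus torsion [2] ⇒ Z/2
Ȟ^2: (0−0)−0=0 ⇒ 0

Ȟ^0(U;F) ≅ 0; Ȟ^1(U;F) ≅ Z/2; Ȟ^2(U;F) ≅ 0


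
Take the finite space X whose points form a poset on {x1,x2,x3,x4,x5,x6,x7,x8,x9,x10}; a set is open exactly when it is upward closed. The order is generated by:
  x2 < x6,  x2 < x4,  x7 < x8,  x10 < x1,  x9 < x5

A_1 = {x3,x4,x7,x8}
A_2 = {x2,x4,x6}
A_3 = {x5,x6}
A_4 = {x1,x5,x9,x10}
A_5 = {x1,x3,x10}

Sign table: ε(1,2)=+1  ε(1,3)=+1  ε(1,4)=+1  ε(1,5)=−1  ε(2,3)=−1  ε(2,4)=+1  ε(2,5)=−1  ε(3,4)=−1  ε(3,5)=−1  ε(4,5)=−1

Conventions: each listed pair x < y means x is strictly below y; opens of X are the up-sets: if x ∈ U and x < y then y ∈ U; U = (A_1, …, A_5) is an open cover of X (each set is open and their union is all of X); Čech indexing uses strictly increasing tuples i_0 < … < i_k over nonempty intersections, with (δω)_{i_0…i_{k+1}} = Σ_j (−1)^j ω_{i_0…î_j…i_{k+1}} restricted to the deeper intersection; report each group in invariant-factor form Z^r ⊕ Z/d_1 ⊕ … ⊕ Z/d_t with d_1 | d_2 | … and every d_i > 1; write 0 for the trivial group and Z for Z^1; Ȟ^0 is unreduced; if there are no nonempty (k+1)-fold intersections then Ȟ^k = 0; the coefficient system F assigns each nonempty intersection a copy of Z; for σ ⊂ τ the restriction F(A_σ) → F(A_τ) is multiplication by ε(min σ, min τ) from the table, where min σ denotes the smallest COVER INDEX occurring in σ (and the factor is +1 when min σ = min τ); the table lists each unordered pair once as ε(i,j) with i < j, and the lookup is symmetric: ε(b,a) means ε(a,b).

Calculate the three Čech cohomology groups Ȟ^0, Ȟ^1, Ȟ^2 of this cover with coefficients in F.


nonempty intersections:
  A12={x4} A15={x3} A23={x6} A34={x5} A45={x1,x10}
C dims 5,5; δ0: rk 4, SNF 1^4
Ȟ^0: (5−4)−0=1 ⇒ Z
Ȟ^1: (5−0)−4=1 ⇒ Z
Ȟ^2: (0−0)−0=0 ⇒ 0

Ȟ^0(U;F) ≅ Z, Ȟ^1(U;F) ≅ Z and Ȟ^2(U;F) ≅ 0


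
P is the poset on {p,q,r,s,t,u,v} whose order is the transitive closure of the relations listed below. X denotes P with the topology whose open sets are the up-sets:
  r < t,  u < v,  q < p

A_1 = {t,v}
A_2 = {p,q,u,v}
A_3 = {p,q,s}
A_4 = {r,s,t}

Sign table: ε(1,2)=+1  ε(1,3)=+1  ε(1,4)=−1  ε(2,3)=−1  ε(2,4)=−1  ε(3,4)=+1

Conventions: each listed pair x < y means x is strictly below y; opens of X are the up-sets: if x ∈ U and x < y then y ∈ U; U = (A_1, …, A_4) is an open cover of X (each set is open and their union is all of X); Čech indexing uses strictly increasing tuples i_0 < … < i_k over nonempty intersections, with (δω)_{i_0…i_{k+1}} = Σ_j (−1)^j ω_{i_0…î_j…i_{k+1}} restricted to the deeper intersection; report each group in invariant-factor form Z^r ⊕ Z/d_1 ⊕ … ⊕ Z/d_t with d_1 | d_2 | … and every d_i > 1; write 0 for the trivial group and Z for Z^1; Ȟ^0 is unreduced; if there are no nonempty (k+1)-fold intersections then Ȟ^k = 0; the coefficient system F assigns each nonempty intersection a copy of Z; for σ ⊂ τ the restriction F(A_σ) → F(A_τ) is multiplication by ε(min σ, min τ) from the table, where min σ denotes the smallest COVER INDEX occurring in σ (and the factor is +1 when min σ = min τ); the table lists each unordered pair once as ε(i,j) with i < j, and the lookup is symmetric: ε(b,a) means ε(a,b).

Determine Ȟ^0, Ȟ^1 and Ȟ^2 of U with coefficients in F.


Ȟ^0(U;F) ≅ Z, Ȟ^1(U;F) ≅ Z, Ȟ^2(U;F) ≅ 0

intersection data:
  A12={v} A14={t} A23={p,q} A34={s}
C dims 4,4; δ0: rk 3, SNF 1^3
Ȟ^0 = (4 − 3) − 0 = 1, so Ȟ^0 ≅ Z
Ȟ^1 = (4 − 0) − 3 = 1, so Ȟ^1 ≅ Z
Ȟ^2 = (0 − 0) − 0 = 0, so Ȟ^2 ≅ 0


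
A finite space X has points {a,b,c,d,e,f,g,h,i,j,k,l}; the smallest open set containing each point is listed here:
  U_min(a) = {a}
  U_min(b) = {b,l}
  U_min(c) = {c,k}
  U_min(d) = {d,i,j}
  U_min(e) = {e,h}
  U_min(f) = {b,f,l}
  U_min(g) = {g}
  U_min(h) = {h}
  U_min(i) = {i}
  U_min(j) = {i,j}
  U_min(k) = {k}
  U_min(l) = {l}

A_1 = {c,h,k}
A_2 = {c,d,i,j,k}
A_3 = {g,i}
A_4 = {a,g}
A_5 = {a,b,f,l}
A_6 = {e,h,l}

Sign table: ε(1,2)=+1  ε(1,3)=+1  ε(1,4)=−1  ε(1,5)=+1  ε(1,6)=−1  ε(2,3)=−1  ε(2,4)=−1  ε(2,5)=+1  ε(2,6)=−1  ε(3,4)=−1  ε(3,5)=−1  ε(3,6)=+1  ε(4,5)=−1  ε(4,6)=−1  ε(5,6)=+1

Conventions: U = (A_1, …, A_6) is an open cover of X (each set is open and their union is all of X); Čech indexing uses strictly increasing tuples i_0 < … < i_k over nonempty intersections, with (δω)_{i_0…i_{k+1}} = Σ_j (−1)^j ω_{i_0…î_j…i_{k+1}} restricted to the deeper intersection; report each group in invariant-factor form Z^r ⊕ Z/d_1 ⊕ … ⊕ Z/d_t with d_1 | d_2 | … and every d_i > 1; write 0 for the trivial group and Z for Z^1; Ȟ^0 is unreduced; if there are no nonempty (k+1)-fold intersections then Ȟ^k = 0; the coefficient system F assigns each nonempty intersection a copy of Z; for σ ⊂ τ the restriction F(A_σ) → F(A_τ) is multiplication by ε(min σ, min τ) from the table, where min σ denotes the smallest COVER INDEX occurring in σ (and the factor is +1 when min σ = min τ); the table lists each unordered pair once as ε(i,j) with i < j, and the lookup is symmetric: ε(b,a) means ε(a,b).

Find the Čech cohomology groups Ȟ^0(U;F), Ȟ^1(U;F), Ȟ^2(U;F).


Ȟ^0(U;F) ≅ Z, Ȟ^1(U;F) ≅ Z and Ȟ^2(U;F) ≅ 0

intersection data:
  A12={c,k} A16={h} A23={i} A34={g} A45={a} A56={l}
C dims 6,6; δ0: rk 5, SNF 1^5
Ȟ^0 = (6 − 5) − 0 = 1, so Ȟ^0 ≅ Z
Ȟ^1 = (6 − 0) − 5 = 1, so Ȟ^1 ≅ Z
Ȟ^2 = (0 − 0) − 0 = 0, so Ȟ^2 ≅ 0


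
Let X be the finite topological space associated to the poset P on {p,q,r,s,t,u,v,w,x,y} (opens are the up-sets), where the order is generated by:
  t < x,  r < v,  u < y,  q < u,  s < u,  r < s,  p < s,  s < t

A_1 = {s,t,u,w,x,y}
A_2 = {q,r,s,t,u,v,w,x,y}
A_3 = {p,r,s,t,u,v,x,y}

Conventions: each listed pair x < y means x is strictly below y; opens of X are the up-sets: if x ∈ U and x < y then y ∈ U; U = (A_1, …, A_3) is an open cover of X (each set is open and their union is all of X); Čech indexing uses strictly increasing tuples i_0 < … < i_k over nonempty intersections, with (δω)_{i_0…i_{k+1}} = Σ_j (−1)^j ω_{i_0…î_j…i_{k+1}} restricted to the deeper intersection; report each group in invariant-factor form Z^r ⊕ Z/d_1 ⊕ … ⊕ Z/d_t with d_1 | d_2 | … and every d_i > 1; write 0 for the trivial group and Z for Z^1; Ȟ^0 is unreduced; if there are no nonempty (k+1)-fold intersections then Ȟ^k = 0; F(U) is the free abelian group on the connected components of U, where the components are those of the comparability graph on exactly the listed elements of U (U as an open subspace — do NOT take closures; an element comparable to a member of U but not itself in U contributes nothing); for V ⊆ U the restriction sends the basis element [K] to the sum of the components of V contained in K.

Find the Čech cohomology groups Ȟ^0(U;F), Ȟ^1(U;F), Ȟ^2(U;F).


Ȟ^0(U;F) ≅ Z^2, Ȟ^1(U;F) ≅ 0 and Ȟ^2(U;F) ≅ 0

nonempty intersections:
  A12={s,t,u,w,x,y} A13={s,t,u,x,y} A23={r,s,t,u,v,x,y}
  A123={s,t,u,x,y}
components per intersection:
  A1: {s,t,u,x,y} {w}
  A2: {q,r,s,t,u,v,x,y} {w}
  A3: {p,r,s,t,u,v,x,y}
  A12: {s,t,u,x,y} {w}
  A13: {s,t,u,x,y}
  A23: {r,s,t,u,v,x,y}
  A123: {s,t,u,x,y}
C dims 5,4,1; δ0: rk 3, SNF 1^3; δ1: rk 1, SNF 1^1
Ȟ^0: (5−3)−0=2 ⇒ Z^2
Ȟ^1: (4−1)−3=0 ⇒ 0
Ȟ^2: (1−0)−1=0 ⇒ 0


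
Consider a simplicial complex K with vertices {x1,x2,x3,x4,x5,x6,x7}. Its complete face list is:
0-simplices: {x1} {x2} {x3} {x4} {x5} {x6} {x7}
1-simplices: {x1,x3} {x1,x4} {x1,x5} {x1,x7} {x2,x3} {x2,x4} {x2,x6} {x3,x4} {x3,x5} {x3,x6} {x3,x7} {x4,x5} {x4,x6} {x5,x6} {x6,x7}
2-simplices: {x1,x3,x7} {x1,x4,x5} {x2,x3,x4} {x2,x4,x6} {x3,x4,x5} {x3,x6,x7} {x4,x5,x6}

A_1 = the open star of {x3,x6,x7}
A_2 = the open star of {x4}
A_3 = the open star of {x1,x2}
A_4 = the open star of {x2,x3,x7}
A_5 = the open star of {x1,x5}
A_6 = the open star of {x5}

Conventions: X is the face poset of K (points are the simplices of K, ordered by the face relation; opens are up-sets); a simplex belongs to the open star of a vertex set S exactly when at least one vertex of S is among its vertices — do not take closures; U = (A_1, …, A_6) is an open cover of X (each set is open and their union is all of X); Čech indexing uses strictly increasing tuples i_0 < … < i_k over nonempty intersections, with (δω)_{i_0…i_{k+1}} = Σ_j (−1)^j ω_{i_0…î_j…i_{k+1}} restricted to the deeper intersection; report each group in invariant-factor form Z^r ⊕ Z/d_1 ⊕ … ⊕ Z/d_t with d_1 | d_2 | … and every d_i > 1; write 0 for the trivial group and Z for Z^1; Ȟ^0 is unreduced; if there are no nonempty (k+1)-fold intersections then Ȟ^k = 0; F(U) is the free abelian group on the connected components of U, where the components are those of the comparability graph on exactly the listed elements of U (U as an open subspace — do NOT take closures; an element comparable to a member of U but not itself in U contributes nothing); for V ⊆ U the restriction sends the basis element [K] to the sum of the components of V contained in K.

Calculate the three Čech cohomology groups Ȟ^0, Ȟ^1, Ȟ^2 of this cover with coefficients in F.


nonempty intersections:
  A1={{x3},{x6},{x7},{x1,x3},{x1,x7},{x2,x3},{x2,x6},{x3,x4},{x3,x5},{x3,x6},{x3,x7},{x4,x6},{x5,x6},{x6,x7},{x1,x3,x7},{x2,x3,x4},{x2,x4,x6},{x3,x4,x5},{x3,x6,x7},{x4,x5,x6}} A2={{x4},{x1,x4},{x2,x4},{x3,x4},{x4,x5},{x4,x6},{x1,x4,x5},{x2,x3,x4},{x2,x4,x6},{x3,x4,x5},{x4,x5,x6}} A3={{x1},{x2},{x1,x3},{x1,x4},{x1,x5},{x1,x7},{x2,x3},{x2,x4},{x2,x6},{x1,x3,x7},{x1,x4,x5},{x2,x3,x4},{x2,x4,x6}} A4={{x2},{x3},{x7},{x1,x3},{x1,x7},{x2,x3},{x2,x4},{x2,x6},{x3,x4},{x3,x5},{x3,x6},{x3,x7},{x6,x7},{x1,x3,x7},{x2,x3,x4},{x2,x4,x6},{x3,x4,x5},{x3,x6,x7}} A5={{x1},{x5},{x1,x3},{x1,x4},{x1,x5},{x1,x7},{x3,x5},{x4,x5},{x5,x6},{x1,x3,x7},{x1,x4,x5},{x3,x4,x5},{x4,x5,x6}} A6={{x5},{x1,x5},{x3,x5},{x4,x5},{x5,x6},{x1,x4,x5},{x3,x4,x5},{x4,x5,x6}}
  A12={{x3,x4},{x4,x6},{x2,x3,x4},{x2,x4,x6},{x3,x4,x5},{x4,x5,x6}} A13={{x1,x3},{x1,x7},{x2,x3},{x2,x6},{x1,x3,x7},{x2,x3,x4},{x2,x4,x6}} A14={{x3},{x7},{x1,x3},{x1,x7},{x2,x3},{x2,x6},{x3,x4},{x3,x5},{x3,x6},{x3,x7},{x6,x7},{x1,x3,x7},{x2,x3,x4},{x2,x4,x6},{x3,x4,x5},{x3,x6,x7}} A15={{x1,x3},{x1,x7},{x3,x5},{x5,x6},{x1,x3,x7},{x3,x4,x5},{x4,x5,x6}} A16={{x3,x5},{x5,x6},{x3,x4,x5},{x4,x5,x6}} A23={{x1,x4},{x2,x4},{x1,x4,x5},{x2,x3,x4},{x2,x4,x6}} A24={{x2,x4},{x3,x4},{x2,x3,x4},{x2,x4,x6},{x3,x4,x5}} A25={{x1,x4},{x4,x5},{x1,x4,x5},{x3,x4,x5},{x4,x5,x6}} A26={{x4,x5},{x1,x4,x5},{x3,x4,x5},{x4,x5,x6}} A34={{x2},{x1,x3},{x1,x7},{x2,x3},{x2,x4},{x2,x6},{x1,x3,x7},{x2,x3,x4},{x2,x4,x6}} A35={{x1},{x1,x3},{x1,x4},{x1,x5},{x1,x7},{x1,x3,x7},{x1,x4,x5}} A36={{x1,x5},{x1,x4,x5}} A45={{x1,x3},{x1,x7},{x3,x5},{x1,x3,x7},{x3,x4,x5}} A46={{x3,x5},{x3,x4,x5}} A56={{x5},{x1,x5},{x3,x5},{x4,x5},{x5,x6},{x1,x4,x5},{x3,x4,x5},{x4,x5,x6}}
  A123={{x2,x3,x4},{x2,x4,x6}} A124={{x3,x4},{x2,x3,x4},{x2,x4,x6},{x3,x4,x5}} A125={{x3,x4,x5},{x4,x5,x6}} A126={{x3,x4,x5},{x4,x5,x6}} A134={{x1,x3},{x1,x7},{x2,x3},{x2,x6},{x1,x3,x7},{x2,x3,x4},{x2,x4,x6}} A135={{x1,x3},{x1,x7},{x1,x3,x7}} A145={{x1,x3},{x1,x7},{x3,x5},{x1,x3,x7},{x3,x4,x5}} A146={{x3,x5},{x3,x4,x5}} A156={{x3,x5},{x5,x6},{x3,x4,x5},{x4,x5,x6}} A234={{x2,x4},{x2,x3,x4},{x2,x4,x6}} A235={{x1,x4},{x1,x4,x5}} A236={{x1,x4,x5}} A245={{x3,x4,x5}} A246={{x3,x4,x5}} A256={{x4,x5},{x1,x4,x5},{x3,x4,x5},{x4,x5,x6}} A345={{x1,x3},{x1,x7},{x1,x3,x7}} A356={{x1,x5},{x1,x4,x5}} A456={{x3,x5},{x3,x4,x5}}
  A1234={{x2,x3,x4},{x2,x4,x6}} A1245={{x3,x4,x5}} A1246={{x3,x4,x5}} A1256={{x3,x4,x5},{x4,x5,x6}} A1345={{x1,x3},{x1,x7},{x1,x3,x7}} A1456={{x3,x5},{x3,x4,x5}} A2356={{x1,x4,x5}} A2456={{x3,x4,x5}}
  A12456={{x3,x4,x5}}
components per intersection:
  A1: {{x3},{x6},{x7},{x1,x3},{x1,x7},{x2,x3},{x2,x6},{x3,x4},{x3,x5},{x3,x6},{x3,x7},{x4,x6},{x5,x6},{x6,x7},{x1,x3,x7},{x2,x3,x4},{x2,x4,x6},{x3,x4,x5},{x3,x6,x7},{x4,x5,x6}}
  A2: {{x4},{x1,x4},{x2,x4},{x3,x4},{x4,x5},{x4,x6},{x1,x4,x5},{x2,x3,x4},{x2,x4,x6},{x3,x4,x5},{x4,x5,x6}}
  A3: {{x1},{x1,x3},{x1,x4},{x1,x5},{x1,x7},{x1,x3,x7},{x1,x4,x5}} {{x2},{x2,x3},{x2,x4},{x2,x6},{x2,x3,x4},{x2,x4,x6}}
  A4: {{x2},{x3},{x7},{x1,x3},{x1,x7},{x2,x3},{x2,x4},{x2,x6},{x3,x4},{x3,x5},{x3,x6},{x3,x7},{x6,x7},{x1,x3,x7},{x2,x3,x4},{x2,x4,x6},{x3,x4,x5},{x3,x6,x7}}
  A5: {{x1},{x5},{x1,x3},{x1,x4},{x1,x5},{x1,x7},{x3,x5},{x4,x5},{x5,x6},{x1,x3,x7},{x1,x4,x5},{x3,x4,x5},{x4,x5,x6}}
  A6: {{x5},{x1,x5},{x3,x5},{x4,x5},{x5,x6},{x1,x4,x5},{x3,x4,x5},{x4,x5,x6}}
  A12: {{x3,x4},{x2,x3,x4},{x3,x4,x5}} {{x4,x6},{x2,x4,x6},{x4,x5,x6}}
  A13: {{x1,x3},{x1,x7},{x1,x3,x7}} {{x2,x3},{x2,x3,x4}} {{x2,x6},{x2,x4,x6}}
  A14: {{x3},{x7},{x1,x3},{x1,x7},{x2,x3},{x3,x4},{x3,x5},{x3,x6},{x3,x7},{x6,x7},{x1,x3,x7},{x2,x3,x4},{x3,x4,x5},{x3,x6,x7}} {{x2,x6},{x2,x4,x6}}
  A15: {{x1,x3},{x1,x7},{x1,x3,x7}} {{x3,x5},{x3,x4,x5}} {{x5,x6},{x4,x5,x6}}
  A16: {{x3,x5},{x3,x4,x5}} {{x5,x6},{x4,x5,x6}}
  A23: {{x1,x4},{x1,x4,x5}} {{x2,x4},{x2,x3,x4},{x2,x4,x6}}
  A24: {{x2,x4},{x3,x4},{x2,x3,x4},{x2,x4,x6},{x3,x4,x5}}
  A25: {{x1,x4},{x4,x5},{x1,x4,x5},{x3,x4,x5},{x4,x5,x6}}
  A26: {{x4,x5},{x1,x4,x5},{x3,x4,x5},{x4,x5,x6}}
  A34: {{x2},{x2,x3},{x2,x4},{x2,x6},{x2,x3,x4},{x2,x4,x6}} {{x1,x3},{x1,x7},{x1,x3,x7}}
  A35: {{x1},{x1,x3},{x1,x4},{x1,x5},{x1,x7},{x1,x3,x7},{x1,x4,x5}}
  A36: {{x1,x5},{x1,x4,x5}}
  A45: {{x1,x3},{x1,x7},{x1,x3,x7}} {{x3,x5},{x3,x4,x5}}
  A46: {{x3,x5},{x3,x4,x5}}
  A56: {{x5},{x1,x5},{x3,x5},{x4,x5},{x5,x6},{x1,x4,x5},{x3,x4,x5},{x4,x5,x6}}
  A123: {{x2,x3,x4}} {{x2,x4,x6}}
  A124: {{x3,x4},{x2,x3,x4},{x3,x4,x5}} {{x2,x4,x6}}
  A125: {{x3,x4,x5}} {{x4,x5,x6}}
  A126: {{x3,x4,x5}} {{x4,x5,x6}}
  A134: {{x1,x3},{x1,x7},{x1,x3,x7}} {{x2,x3},{x2,x3,x4}} {{x2,x6},{x2,x4,x6}}
  A135: {{x1,x3},{x1,x7},{x1,x3,x7}}
  A145: {{x1,x3},{x1,x7},{x1,x3,x7}} {{x3,x5},{x3,x4,x5}}
  A146: {{x3,x5},{x3,x4,x5}}
  A156: {{x3,x5},{x3,x4,x5}} {{x5,x6},{x4,x5,x6}}
  A234: {{x2,x4},{x2,x3,x4},{x2,x4,x6}}
  A235: {{x1,x4},{x1,x4,x5}}
  A236: {{x1,x4,x5}}
  A245: {{x3,x4,x5}}
  A246: {{x3,x4,x5}}
  A256: {{x4,x5},{x1,x4,x5},{x3,x4,x5},{x4,x5,x6}}
  A345: {{x1,x3},{x1,x7},{x1,x3,x7}}
  A356: {{x1,x5},{x1,x4,x5}}
  A456: {{x3,x5},{x3,x4,x5}}
  A1234: {{x2,x3,x4}} {{x2,x4,x6}}
  A1245: {{x3,x4,x5}}
  A1246: {{x3,x4,x5}}
  A1256: {{x3,x4,x5}} {{x4,x5,x6}}
  A1345: {{x1,x3},{x1,x7},{x1,x3,x7}}
  A1456: {{x3,x5},{x3,x4,x5}}
  A2356: {{x1,x4,x5}}
  A2456: {{x3,x4,x5}}
  A12456: {{x3,x4,x5}}
C dims 7,25,26,10; δ0: rk 6, SNF 1^6; δ1: rk 17, SNF 1^17; δ2: rk 9, SNF 1^9
Ȟ^0: (7−6)−0=1 ⇒ Z
Ȟ^1: (25−17)−6=2 ⇒ Z^2
Ȟ^2: (26−9)−17=0 ⇒ 0

Ȟ^0 ≅ Z, Ȟ^1 ≅ Z^2, Ȟ^2 ≅ 0
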